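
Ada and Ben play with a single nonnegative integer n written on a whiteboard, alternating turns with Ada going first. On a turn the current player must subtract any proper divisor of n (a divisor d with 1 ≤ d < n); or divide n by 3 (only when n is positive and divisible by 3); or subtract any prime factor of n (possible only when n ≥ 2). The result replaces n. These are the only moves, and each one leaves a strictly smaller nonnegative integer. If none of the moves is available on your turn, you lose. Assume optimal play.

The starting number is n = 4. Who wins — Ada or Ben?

Compute win/loss labels from the base case upward. A position with no move is L. Any other position is W if it can reach an L in one move, else L.
n=0: no move → L
n=1: no move → L
n=2: reaches L-position 0 → W
n=3: reaches L-position 0 → W
n=4: only reaches 2(W), 3(W), all W → L
Every move from 4 reaches a W position, so the mover loses.

Ben wins.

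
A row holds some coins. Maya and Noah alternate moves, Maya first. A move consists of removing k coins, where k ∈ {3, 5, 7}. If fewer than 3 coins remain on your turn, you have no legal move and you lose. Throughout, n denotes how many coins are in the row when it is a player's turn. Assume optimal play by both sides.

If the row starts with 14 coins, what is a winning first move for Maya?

Remove 3, leaving 11.

Use the standard recursion: the mover loses at a terminal position; elsewhere, the mover wins exactly when some move hands the opponent an L position.
n=0: no move → L
n=1: no move → L
n=2: no move → L
n=3: can move to 0, which is L ⇒ W
n=4: can move to 1, which is L ⇒ W
n=5: can move to 2, which is L ⇒ W
n=6: can move to 1, which is L ⇒ W
n=7: can move to 2, which is L ⇒ W
n=8: can move to 1, which is L ⇒ W
n=9: can move to 2, which is L ⇒ W
n=10: moves to 7(W), 5(W), 3(W); every one is W ⇒ L
n=11: moves to 8(W), 6(W), 4(W); every one is W ⇒ L
n=12: moves to 9(W), 7(W), 5(W); every one is W ⇒ L
n=13: can move to 10, which is L ⇒ W
n=14: can move to 11, which is L ⇒ W
From 14, the L positions reachable in one move are: 11.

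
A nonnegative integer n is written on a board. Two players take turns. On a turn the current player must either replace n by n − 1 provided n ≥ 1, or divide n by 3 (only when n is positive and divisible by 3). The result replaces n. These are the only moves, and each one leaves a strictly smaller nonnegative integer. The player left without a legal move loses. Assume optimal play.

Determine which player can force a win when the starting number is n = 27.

The first player wins.

Build the W/L table. Terminal = L. A non-terminal position is W if it has a move to some L; otherwise it is L.
n=0: no move → L
n=1: reaches L-position 0 → W
n=2: only reaches 1(W), which is W → L
n=3: reaches L-position 2 → W
n=4: only reaches 3(W), which is W → L
n=5: reaches L-position 4 → W
n=6: reaches L-position 2 → W
n=7: only reaches 6(W), which is W → L
n=8: reaches L-position 7 → W
n=9: only reaches 3(W), 8(W), all W → L
n=10: reaches L-position 9 → W
n=11: only reaches 10(W), which is W → L
n=12: reaches L-position 4 → W
n=13: only reaches 12(W), which is W → L
n=14: reaches L-position 13 → W
n=15: only reaches 5(W), 14(W), all W → L
n=16: reaches L-position 15 → W
n=17: only reaches 16(W), which is W → L
n=18: reaches L-position 17 → W
n=19: only reaches 18(W), which is W → L
n=20: reaches L-position 19 → W
n=21: reaches L-position 7 → W
n=22: only reaches 21(W), which is W → L
n=23: reaches L-position 22 → W
n=24: only reaches 8(W), 23(W), all W → L
n=25: reaches L-position 24 → W
n=26: only reaches 25(W), which is W → L
n=27: reaches L-position 9 → W
From 27 the player to move can move to 9, reaching an L position.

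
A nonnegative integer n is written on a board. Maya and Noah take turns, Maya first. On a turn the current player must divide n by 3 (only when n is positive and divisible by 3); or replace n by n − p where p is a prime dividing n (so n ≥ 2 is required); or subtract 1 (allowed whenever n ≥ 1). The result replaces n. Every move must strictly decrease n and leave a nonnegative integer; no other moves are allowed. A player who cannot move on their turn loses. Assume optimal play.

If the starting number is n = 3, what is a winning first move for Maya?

Build the W/L table. Terminal = L. A non-terminal position is W if it has a move to some L; otherwise it is L.
n=0: no move → L
n=1: →0(L), so W
n=2: →0(L), so W
n=3: →0(L), so W
From 3, the L positions reachable in one move are: 0.

Move to 0.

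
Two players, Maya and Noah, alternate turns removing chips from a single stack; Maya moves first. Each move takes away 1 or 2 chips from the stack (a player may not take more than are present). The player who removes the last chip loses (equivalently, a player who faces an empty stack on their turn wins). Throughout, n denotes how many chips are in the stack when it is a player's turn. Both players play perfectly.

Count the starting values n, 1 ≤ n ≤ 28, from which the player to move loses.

Compute win/loss labels from the base case upward. A position with no move is W. Any other position is W if it can reach an L in one move, else L.
n=0: no move; the opponent has just taken the last chip and therefore loses → W
n=1: the only move is to 0(W), a W ⇒ L
n=2: can move to 1, which is L ⇒ W
n=3: can move to 1, which is L ⇒ W
n=4: moves to 3(W), 2(W); every one is W ⇒ L
n=5: can move to 4, which is L ⇒ W
n=6: can move to 4, which is L ⇒ W
n=7: moves to 6(W), 5(W); every one is W ⇒ L
n=8: can move to 7, which is L ⇒ W
n=9: can move to 7, which is L ⇒ W
n=10: moves to 9(W), 8(W); every one is W ⇒ L
n=11: can move to 10, which is L ⇒ W
n=12: can move to 10, which is L ⇒ W
n=13: moves to 12(W), 11(W); every one is W ⇒ L
n=14: can move to 13, which is L ⇒ W
n=15: can move to 13, which is L ⇒ W
n=16: moves to 15(W), 14(W); every one is W ⇒ L
n=17: can move to 16, which is L ⇒ W
n=18: can move to 16, which is L ⇒ W
n=19: moves to 18(W), 17(W); every one is W ⇒ L
n=20: can move to 19, which is L ⇒ W
n=21: can move to 19, which is L ⇒ W
n=22: moves to 21(W), 20(W); every one is W ⇒ L
n=23: can move to 22, which is L ⇒ W
n=24: can move to 22, which is L ⇒ W
n=25: moves to 24(W), 23(W); every one is W ⇒ L
n=26: can move to 25, which is L ⇒ W
n=27: can move to 25, which is L ⇒ W
n=28: moves to 27(W), 26(W); every one is W ⇒ L
L entries with 1 ≤ n ≤ 28 (the range starts at n=1): n = 1, 4, 7, 10, 13, 16, 19, 22, 25, 28; that makes 10.

10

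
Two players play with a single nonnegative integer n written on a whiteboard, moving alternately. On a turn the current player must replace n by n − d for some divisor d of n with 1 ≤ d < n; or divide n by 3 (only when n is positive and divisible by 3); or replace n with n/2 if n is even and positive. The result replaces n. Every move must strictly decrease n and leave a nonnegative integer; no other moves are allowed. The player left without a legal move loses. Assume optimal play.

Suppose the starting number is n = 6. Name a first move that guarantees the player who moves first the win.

Move to 4.

Classify positions by backward induction: terminal positions (no move available) are L. From any other position, the mover wins iff some move reaches an L.
n=0: no move → L
n=1: no move → L
n=2: →1(L), so W
n=3: →1(L), so W
n=4: →2(W), 3(W) — all W, so L
n=5: →4(L), so W
n=6: →4(L), so W
From 6, the L positions reachable in one move are: 4.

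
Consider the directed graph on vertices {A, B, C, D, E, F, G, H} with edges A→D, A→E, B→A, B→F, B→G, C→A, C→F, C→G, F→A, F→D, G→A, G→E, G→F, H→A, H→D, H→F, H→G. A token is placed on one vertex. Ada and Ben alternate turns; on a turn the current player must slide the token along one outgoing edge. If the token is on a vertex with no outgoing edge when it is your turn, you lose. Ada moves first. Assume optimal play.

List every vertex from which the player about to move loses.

B, C, D, E

Work bottom-up. With no move the player to move loses. Otherwise the position is W if at least one move leads to an L position for the opponent, and L if every move leads to a W.
Every edge goes from a vertex to one that appears earlier in the order D, E, A, F, G, H, C, B, so processing vertices in that order labels each vertex after all of its successors.
D: no outgoing edge → L
E: no outgoing edge → L
A: can move to E, which is L ⇒ W
F: can move to D, which is L ⇒ W
G: can move to E, which is L ⇒ W
H: can move to D, which is L ⇒ W
C: moves to G(W), F(W), A(W); every one is W ⇒ L
B: moves to G(W), F(W), A(W); every one is W ⇒ L
The losing starting vertices are exactly the entries labelled L in this table (4 of them).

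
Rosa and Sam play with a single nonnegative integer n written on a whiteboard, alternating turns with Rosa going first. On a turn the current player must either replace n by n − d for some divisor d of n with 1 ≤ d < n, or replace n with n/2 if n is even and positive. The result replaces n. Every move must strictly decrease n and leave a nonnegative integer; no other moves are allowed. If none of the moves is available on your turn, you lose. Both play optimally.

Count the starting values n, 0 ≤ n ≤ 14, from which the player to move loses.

8

Classify positions by backward induction: terminal positions (no move available) are L. From any other position, the mover wins iff some move reaches an L.
n=0: no move → L
n=1: no move → L
n=2: reaches L-position 1 → W
n=3: only reaches 2(W), which is W → L
n=4: reaches L-position 3 → W
n=5: only reaches 4(W), which is W → L
n=6: reaches L-position 3 → W
n=7: only reaches 6(W), which is W → L
n=8: reaches L-position 7 → W
n=9: only reaches 6(W), 8(W), all W → L
n=10: reaches L-position 5 → W
n=11: only reaches 10(W), which is W → L
n=12: reaches L-position 9 → W
n=13: only reaches 12(W), which is W → L
n=14: reaches L-position 7 → W
L entries with 0 ≤ n ≤ 14: n = 0, 1, 3, 5, 7, 9, 11, 13; that makes 8.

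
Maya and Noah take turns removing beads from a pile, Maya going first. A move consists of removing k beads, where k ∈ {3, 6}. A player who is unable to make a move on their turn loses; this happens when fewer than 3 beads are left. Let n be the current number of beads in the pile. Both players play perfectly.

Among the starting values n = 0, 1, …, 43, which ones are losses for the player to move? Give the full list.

Compute win/loss labels from the base case upward. A position with no move is L. Any other position is W if it can reach an L in one move, else L.
n=0: no move → L
n=1: no move → L
n=2: no move → L
n=3: reaches L-position 0 → W
n=4: reaches L-position 1 → W
n=5: reaches L-position 2 → W
n=6: reaches L-position 0 → W
n=7: reaches L-position 1 → W
n=8: reaches L-position 2 → W
n=9: only reaches 6(W), 3(W), all W → L
n=10: only reaches 7(W), 4(W), all W → L
n=11: only reaches 8(W), 5(W), all W → L
n=12: reaches L-position 9 → W
n=13: reaches L-position 10 → W
n=14: reaches L-position 11 → W
n=15: reaches L-position 9 → W
n=16: reaches L-position 10 → W
n=17: reaches L-position 11 → W
n=18: only reaches 15(W), 12(W), all W → L
n=19: only reaches 16(W), 13(W), all W → L
n=20: only reaches 17(W), 14(W), all W → L
n=21: reaches L-position 18 → W
n=22: reaches L-position 19 → W
n=23: reaches L-position 20 → W
n=24: reaches L-position 18 → W
n=25: reaches L-position 19 → W
n=26: reaches L-position 20 → W
n=27: only reaches 24(W), 21(W), all W → L
n=28: only reaches 25(W), 22(W), all W → L
n=29: only reaches 26(W), 23(W), all W → L
n=30: reaches L-position 27 → W
n=31: reaches L-position 28 → W
n=32: reaches L-position 29 → W
n=33: reaches L-position 27 → W
n=34: reaches L-position 28 → W
n=35: reaches L-position 29 → W
n=36: only reaches 33(W), 30(W), all W → L
n=37: only reaches 34(W), 31(W), all W → L
n=38: only reaches 35(W), 32(W), all W → L
n=39: reaches L-position 36 → W
n=40: reaches L-position 37 → W
n=41: reaches L-position 38 → W
n=42: reaches L-position 36 → W
n=43: reaches L-position 37 → W
The losing starting values of n are exactly the entries labelled L in this table (15 of them).

0, 1, 2, 9, 10, 11, 18, 19, 20, 27, 28, 29, 36, 37, 38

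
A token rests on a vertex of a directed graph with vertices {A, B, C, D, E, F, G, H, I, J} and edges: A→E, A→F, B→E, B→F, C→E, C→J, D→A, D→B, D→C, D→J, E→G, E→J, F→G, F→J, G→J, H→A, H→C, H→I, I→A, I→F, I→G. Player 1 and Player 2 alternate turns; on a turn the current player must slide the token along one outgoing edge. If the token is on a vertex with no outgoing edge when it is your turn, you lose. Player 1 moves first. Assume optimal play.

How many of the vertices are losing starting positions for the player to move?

Use the standard recursion: the mover loses at a terminal position; elsewhere, the mover wins exactly when some move hands the opponent an L position.
Every edge goes from a vertex to one that appears earlier in the order J, G, F, E, A, I, B, C, D, H, so processing vertices in that order labels each vertex after all of its successors.
J: no outgoing edge → L
G: reaches L-position J → W
F: reaches L-position J → W
E: reaches L-position J → W
A: only reaches E(W), F(W), all W → L
I: reaches L-position A → W
B: only reaches E(W), F(W), all W → L
C: reaches L-position J → W
D: reaches L-position B → W
H: reaches L-position A → W
The L vertices are A, B, J; that is 3 in all.

3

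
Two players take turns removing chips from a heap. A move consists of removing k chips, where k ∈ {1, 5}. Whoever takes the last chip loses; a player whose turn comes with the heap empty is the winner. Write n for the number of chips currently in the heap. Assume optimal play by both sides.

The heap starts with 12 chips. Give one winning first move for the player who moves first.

Compute win/loss labels from the base case upward. A position with no move is W. Any other position is W if it can reach an L in one move, else L.
n=0: no move; the opponent has just taken the last chip and therefore loses → W
n=1: L (sole option 0(W) is W)
n=2: W (go to 1, an L position)
n=3: L (sole option 2(W) is W)
n=4: W (go to 3, an L position)
n=5: L (options 4(W), 0(W) are all W)
n=6: W (go to 5, an L position)
n=7: L (options 6(W), 2(W) are all W)
n=8: W (go to 7, an L position)
n=9: L (options 8(W), 4(W) are all W)
n=10: W (go to 9, an L position)
n=11: L (options 10(W), 6(W) are all W)
n=12: W (go to 11, an L position)
From 12, the L positions reachable in one move are: 11, 7. Any move reaching one of these is winning.

Remove 1, leaving 11.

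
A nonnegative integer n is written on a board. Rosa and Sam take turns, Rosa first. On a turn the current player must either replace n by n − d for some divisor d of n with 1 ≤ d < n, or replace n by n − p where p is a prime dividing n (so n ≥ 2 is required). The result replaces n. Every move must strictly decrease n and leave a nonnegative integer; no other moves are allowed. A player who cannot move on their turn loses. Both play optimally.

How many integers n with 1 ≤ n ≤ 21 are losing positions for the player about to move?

Build the W/L table. Terminal = L. A non-terminal position is W if it has a move to some L; otherwise it is L.
n=0: no move → L
n=1: no move → L
n=2: →0(L), so W
n=3: →0(L), so W
n=4: →2(W), 3(W) — all W, so L
n=5: →0(L), so W
n=6: →4(L), so W
n=7: →0(L), so W
n=8: →4(L), so W
n=9: →6(W), 8(W) — all W, so L
n=10: →9(L), so W
n=11: →0(L), so W
n=12: →9(L), so W
n=13: →0(L), so W
n=14: →7(W), 12(W), 13(W) — all W, so L
n=15: →14(L), so W
n=16: →14(L), so W
n=17: →0(L), so W
n=18: →9(L), so W
n=19: →0(L), so W
n=20: →10(W), 15(W), 16(W), 18(W), 19(W) — all W, so L
n=21: →14(L), so W
L entries with 1 ≤ n ≤ 21 (n=0 is outside the asked range and is not counted): n = 1, 4, 9, 14, 20; that makes 5.

5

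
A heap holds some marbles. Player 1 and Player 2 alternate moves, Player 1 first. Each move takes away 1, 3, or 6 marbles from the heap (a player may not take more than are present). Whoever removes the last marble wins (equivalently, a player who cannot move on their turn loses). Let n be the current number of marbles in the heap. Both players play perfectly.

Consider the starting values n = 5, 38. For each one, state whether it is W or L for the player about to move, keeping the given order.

5: W, 38: L

Work bottom-up. With no move the player to move loses. Otherwise the position is W if at least one move leads to an L position for the opponent, and L if every move leads to a W.
n=0: no move → L
n=1: can move to 0, which is L ⇒ W
n=2: the only move is to 1(W), a W ⇒ L
n=3: can move to 2, which is L ⇒ W
n=4: moves to 3(W), 1(W); every one is W ⇒ L
n=5: can move to 4, which is L ⇒ W
n=6: can move to 0, which is L ⇒ W
n=7: can move to 4, which is L ⇒ W
n=8: can move to 2, which is L ⇒ W
n=9: moves to 8(W), 6(W), 3(W); every one is W ⇒ L
n=10: can move to 9, which is L ⇒ W
n=11: moves to 10(W), 8(W), 5(W); every one is W ⇒ L
n=12: can move to 11, which is L ⇒ W
n=13: moves to 12(W), 10(W), 7(W); every one is W ⇒ L
n=14: can move to 13, which is L ⇒ W
n=15: can move to 9, which is L ⇒ W
n=16: can move to 13, which is L ⇒ W
n=17: can move to 11, which is L ⇒ W
n=18: moves to 17(W), 15(W), 12(W); every one is W ⇒ L
n=19: can move to 18, which is L ⇒ W
n=20: moves to 19(W), 17(W), 14(W); every one is W ⇒ L
n=21: can move to 20, which is L ⇒ W
n=22: moves to 21(W), 19(W), 16(W); every one is W ⇒ L
n=23: can move to 22, which is L ⇒ W
n=24: can move to 18, which is L ⇒ W
n=25: can move to 22, which is L ⇒ W
n=26: can move to 20, which is L ⇒ W
n=27: moves to 26(W), 24(W), 21(W); every one is W ⇒ L
n=28: can move to 27, which is L ⇒ W
n=29: moves to 28(W), 26(W), 23(W); every one is W ⇒ L
n=30: can move to 29, which is L ⇒ W
n=31: moves to 30(W), 28(W), 25(W); every one is W ⇒ L
n=32: can move to 31, which is L ⇒ W
n=33: can move to 27, which is L ⇒ W
n=34: can move to 31, which is L ⇒ W
n=35: can move to 29, which is L ⇒ W
n=36: moves to 35(W), 33(W), 30(W); every one is W ⇒ L
n=37: can move to 36, which is L ⇒ W
n=38: moves to 37(W), 35(W), 32(W); every one is W ⇒ L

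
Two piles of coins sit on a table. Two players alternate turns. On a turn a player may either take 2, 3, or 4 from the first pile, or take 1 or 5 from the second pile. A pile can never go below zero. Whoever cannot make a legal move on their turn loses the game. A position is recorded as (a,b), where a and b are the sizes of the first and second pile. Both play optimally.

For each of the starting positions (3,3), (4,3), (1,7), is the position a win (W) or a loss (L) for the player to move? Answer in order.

(3,3): L, (4,3): W, (1,7): W

Label each position W (a win for the player to move) or L (a loss). A position with no legal move is L; any other position is W exactly when some move reaches an L, and L when every move reaches a W.
No move ever increases a pile, so every position that can arise here has a ≤ 4 and b ≤ 7; it is enough to label the cells with 0 ≤ a ≤ 4 and 0 ≤ b ≤ 7.
Every move lowers a or b (never raises either), so fill the grid row by row in increasing a, and left to right within a row: each cell's successors are then already labelled.
      b=0  b=1  b=2  b=3  b=4  b=5  b=6  b=7
a=0:    L    W    L    W    L    W    L    W
a=1:    L    W    L    W    L    W    L    W
a=2:    W    L    W    L    W    L    W    L
a=3:    W    L    W    L    W    L    W    L
a=4:    W    W    W    W    W    W    W    W
Cells with no legal move (terminal, hence L): (0,0), (1,0).
The remaining L cells, each justified by listing all of its moves:
(0,2): →(0,1)(W) only, which is W, so L
(0,4): →(0,3)(W) only, which is W, so L
(0,6): →(0,5)(W), (0,1)(W) — all W, so L
(1,2): →(1,1)(W) only, which is W, so L
(1,4): →(1,3)(W) only, which is W, so L
(1,6): →(1,5)(W), (1,1)(W) — all W, so L
(2,1): →(0,1)(W), (2,0)(W) — all W, so L
(2,3): →(0,3)(W), (2,2)(W) — all W, so L
(2,5): →(0,5)(W), (2,4)(W), (2,0)(W) — all W, so L
(2,7): →(0,7)(W), (2,6)(W), (2,2)(W) — all W, so L
(3,1): →(1,1)(W), (0,1)(W), (3,0)(W) — all W, so L
(3,3): →(1,3)(W), (0,3)(W), (3,2)(W) — all W, so L
(3,5): →(1,5)(W), (0,5)(W), (3,4)(W), (3,0)(W) — all W, so L
(3,7): →(1,7)(W), (0,7)(W), (3,6)(W), (3,2)(W) — all W, so L
Every other cell has at least one move into one of the L cells above, so it is W.
(3,3): one of the L cells justified above, so L
(4,3): the move to (2,3) reaches an L cell, so W
(1,7): the move to (1,6) reaches an L cell, so W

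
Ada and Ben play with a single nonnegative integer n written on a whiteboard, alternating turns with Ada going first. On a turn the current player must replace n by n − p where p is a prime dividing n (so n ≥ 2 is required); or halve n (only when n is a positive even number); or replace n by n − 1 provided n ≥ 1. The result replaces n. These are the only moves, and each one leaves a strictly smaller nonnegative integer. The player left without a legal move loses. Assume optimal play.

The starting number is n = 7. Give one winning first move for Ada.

Build the W/L table. Terminal = L. A non-terminal position is W if it has a move to some L; otherwise it is L.
n=0: no move → L
n=1: →0(L), so W
n=2: →0(L), so W
n=3: →0(L), so W
n=4: →2(W), 3(W) — all W, so L
n=5: →0(L), so W
n=6: →4(L), so W
n=7: →0(L), so W
From 7, the L positions reachable in one move are: 0.

Move to 0.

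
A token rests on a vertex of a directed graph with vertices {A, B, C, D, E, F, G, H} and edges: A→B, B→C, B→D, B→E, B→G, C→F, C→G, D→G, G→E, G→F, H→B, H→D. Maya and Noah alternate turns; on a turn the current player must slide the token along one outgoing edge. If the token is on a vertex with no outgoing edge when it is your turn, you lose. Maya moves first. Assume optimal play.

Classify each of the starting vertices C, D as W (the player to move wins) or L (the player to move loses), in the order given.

Classify positions by backward induction: terminal positions (no move available) are L. From any other position, the mover wins iff some move reaches an L.
Every edge goes from a vertex to one that appears earlier in the order E, F, G, D, C, B, A, H, so processing vertices in that order labels each vertex after all of its successors.
E: no outgoing edge → L
F: no outgoing edge → L
G: can move to F, which is L ⇒ W
D: the only move is to G(W), a W ⇒ L
C: can move to F, which is L ⇒ W
B: can move to D, which is L ⇒ W
A: the only move is to B(W), a W ⇒ L
H: can move to D, which is L ⇒ W

C: W, D: L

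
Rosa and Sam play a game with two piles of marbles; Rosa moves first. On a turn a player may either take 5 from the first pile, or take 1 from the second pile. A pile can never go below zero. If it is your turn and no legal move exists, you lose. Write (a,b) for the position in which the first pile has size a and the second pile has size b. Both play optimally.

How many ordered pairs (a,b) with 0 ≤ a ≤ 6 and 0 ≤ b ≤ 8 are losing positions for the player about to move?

33

Build the W/L table. Terminal = L. A non-terminal position is W if it has a move to some L; otherwise it is L.
Every move lowers a or b (never raises either), so fill the grid row by row in increasing a, and left to right within a row: each cell's successors are then already labelled.
      b=0  b=1  b=2  b=3  b=4  b=5  b=6  b=7  b=8
a=0:    L    W    L    W    L    W    L    W    L
a=1:    L    W    L    W    L    W    L    W    L
a=2:    L    W    L    W    L    W    L    W    L
a=3:    L    W    L    W    L    W    L    W    L
a=4:    L    W    L    W    L    W    L    W    L
a=5:    W    L    W    L    W    L    W    L    W
a=6:    W    L    W    L    W    L    W    L    W
Cells with no legal move (terminal, hence L): (0,0), (1,0), (2,0), (3,0), (4,0).
The remaining L cells, each justified by listing all of its moves:
(0,2): L (sole option (0,1)(W) is W)
(0,4): L (sole option (0,3)(W) is W)
(0,6): L (sole option (0,5)(W) is W)
(0,8): L (sole option (0,7)(W) is W)
(1,2): L (sole option (1,1)(W) is W)
(1,4): L (sole option (1,3)(W) is W)
(1,6): L (sole option (1,5)(W) is W)
(1,8): L (sole option (1,7)(W) is W)
(2,2): L (sole option (2,1)(W) is W)
(2,4): L (sole option (2,3)(W) is W)
(2,6): L (sole option (2,5)(W) is W)
(2,8): L (sole option (2,7)(W) is W)
(3,2): L (sole option (3,1)(W) is W)
(3,4): L (sole option (3,3)(W) is W)
(3,6): L (sole option (3,5)(W) is W)
(3,8): L (sole option (3,7)(W) is W)
(4,2): L (sole option (4,1)(W) is W)
(4,4): L (sole option (4,3)(W) is W)
(4,6): L (sole option (4,5)(W) is W)
(4,8): L (sole option (4,7)(W) is W)
(5,1): L (options (0,1)(W), (5,0)(W) are all W)
(5,3): L (options (0,3)(W), (5,2)(W) are all W)
(5,5): L (options (0,5)(W), (5,4)(W) are all W)
(5,7): L (options (0,7)(W), (5,6)(W) are all W)
(6,1): L (options (1,1)(W), (6,0)(W) are all W)
(6,3): L (options (1,3)(W), (6,2)(W) are all W)
(6,5): L (options (1,5)(W), (6,4)(W) are all W)
(6,7): L (options (1,7)(W), (6,6)(W) are all W)
Every other cell has at least one move into one of the L cells above, so it is W.
L cells per row: a=0: 5, a=1: 5, a=2: 5, a=3: 5, a=4: 5, a=5: 4, a=6: 4; total 33.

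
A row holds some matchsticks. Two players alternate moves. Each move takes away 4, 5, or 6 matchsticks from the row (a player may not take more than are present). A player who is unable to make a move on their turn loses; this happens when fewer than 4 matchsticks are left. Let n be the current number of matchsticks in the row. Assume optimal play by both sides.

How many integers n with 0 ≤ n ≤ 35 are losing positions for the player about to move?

16

Work bottom-up. With no move the player to move loses. Otherwise the position is W if at least one move leads to an L position for the opponent, and L if every move leads to a W.
n=0: no move → L
n=1: no move → L
n=2: no move → L
n=3: no move → L
n=4: reaches L-position 0 → W
n=5: reaches L-position 1 → W
n=6: reaches L-position 2 → W
n=7: reaches L-position 3 → W
n=8: reaches L-position 3 → W
n=9: reaches L-position 3 → W
n=10: only reaches 6(W), 5(W), 4(W), all W → L
n=11: only reaches 7(W), 6(W), 5(W), all W → L
n=12: only reaches 8(W), 7(W), 6(W), all W → L
n=13: only reaches 9(W), 8(W), 7(W), all W → L
n=14: reaches L-position 10 → W
n=15: reaches L-position 11 → W
n=16: reaches L-position 12 → W
n=17: reaches L-position 13 → W
n=18: reaches L-position 13 → W
n=19: reaches L-position 13 → W
n=20: only reaches 16(W), 15(W), 14(W), all W → L
n=21: only reaches 17(W), 16(W), 15(W), all W → L
n=22: only reaches 18(W), 17(W), 16(W), all W → L
n=23: only reaches 19(W), 18(W), 17(W), all W → L
n=24: reaches L-position 20 → W
n=25: reaches L-position 21 → W
n=26: reaches L-position 22 → W
n=27: reaches L-position 23 → W
n=28: reaches L-position 23 → W
n=29: reaches L-position 23 → W
n=30: only reaches 26(W), 25(W), 24(W), all W → L
n=31: only reaches 27(W), 26(W), 25(W), all W → L
n=32: only reaches 28(W), 27(W), 26(W), all W → L
n=33: only reaches 29(W), 28(W), 27(W), all W → L
n=34: reaches L-position 30 → W
n=35: reaches L-position 31 → W
L entries with 0 ≤ n ≤ 35: n = 0, 1, 2, 3, 10, 11, 12, 13, 20, 21, 22, 23, 30, 31, 32, 33; that makes 16.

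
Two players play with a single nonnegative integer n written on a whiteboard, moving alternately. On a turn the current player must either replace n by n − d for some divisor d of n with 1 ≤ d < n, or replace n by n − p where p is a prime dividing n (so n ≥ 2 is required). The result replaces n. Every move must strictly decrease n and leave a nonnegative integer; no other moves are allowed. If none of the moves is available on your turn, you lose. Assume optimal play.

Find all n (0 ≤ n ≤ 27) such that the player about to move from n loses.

0, 1, 4, 9, 14, 20, 26

Classify positions by backward induction: terminal positions (no move available) are L. From any other position, the mover wins iff some move reaches an L.
n=0: no move → L
n=1: no move → L
n=2: can move to 0, which is L ⇒ W
n=3: can move to 0, which is L ⇒ W
n=4: moves to 2(W), 3(W); every one is W ⇒ L
n=5: can move to 0, which is L ⇒ W
n=6: can move to 4, which is L ⇒ W
n=7: can move to 0, which is L ⇒ W
n=8: can move to 4, which is L ⇒ W
n=9: moves to 6(W), 8(W); every one is W ⇒ L
n=10: can move to 9, which is L ⇒ W
n=11: can move to 0, which is L ⇒ W
n=12: can move to 9, which is L ⇒ W
n=13: can move to 0, which is L ⇒ W
n=14: moves to 7(W), 12(W), 13(W); every one is W ⇒ L
n=15: can move to 14, which is L ⇒ W
n=16: can move to 14, which is L ⇒ W
n=17: can move to 0, which is L ⇒ W
n=18: can move to 9, which is L ⇒ W
n=19: can move to 0, which is L ⇒ W
n=20: moves to 10(W), 15(W), 16(W), 18(W), 19(W); every one is W ⇒ L
n=21: can move to 14, which is L ⇒ W
n=22: can move to 20, which is L ⇒ W
n=23: can move to 0, which is L ⇒ W
n=24: can move to 20, which is L ⇒ W
n=25: can move to 20, which is L ⇒ W
n=26: moves to 13(W), 24(W), 25(W); every one is W ⇒ L
n=27: can move to 26, which is L ⇒ W
The losing starting values of n are exactly the entries labelled L in this table (7 of them).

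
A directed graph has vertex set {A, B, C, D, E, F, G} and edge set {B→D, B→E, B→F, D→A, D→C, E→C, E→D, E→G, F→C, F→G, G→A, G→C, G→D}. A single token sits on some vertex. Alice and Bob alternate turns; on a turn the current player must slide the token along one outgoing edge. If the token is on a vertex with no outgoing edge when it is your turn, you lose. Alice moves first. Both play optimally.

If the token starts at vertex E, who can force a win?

Alice wins.

Compute win/loss labels from the base case upward. A position with no move is L. Any other position is W if it can reach an L in one move, else L.
Every edge goes from a vertex to one that appears earlier in the order A, C, D, G, E, F, B, so processing vertices in that order labels each vertex after all of its successors.
A: no outgoing edge → L
C: no outgoing edge → L
D: can move to C, which is L ⇒ W
G: can move to C, which is L ⇒ W
E: can move to C, which is L ⇒ W
F: can move to C, which is L ⇒ W
B: moves to F(W), E(W), D(W); every one is W ⇒ L
From E Alice can move to C, reaching an L position.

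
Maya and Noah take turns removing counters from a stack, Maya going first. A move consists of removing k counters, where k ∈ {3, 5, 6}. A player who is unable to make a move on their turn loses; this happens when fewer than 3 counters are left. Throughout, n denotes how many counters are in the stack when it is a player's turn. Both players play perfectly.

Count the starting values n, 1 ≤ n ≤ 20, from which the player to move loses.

Positions with no move are L. A position that does have a move is losing for the player to move precisely when every available move leads to a winning position for the opponent. Fill in the labels:
n=0: no move → L
n=1: no move → L
n=2: no move → L
n=3: W (go to 0, an L position)
n=4: W (go to 1, an L position)
n=5: W (go to 2, an L position)
n=6: W (go to 1, an L position)
n=7: W (go to 2, an L position)
n=8: W (go to 2, an L position)
n=9: L (options 6(W), 4(W), 3(W) are all W)
n=10: L (options 7(W), 5(W), 4(W) are all W)
n=11: L (options 8(W), 6(W), 5(W) are all W)
n=12: W (go to 9, an L position)
n=13: W (go to 10, an L position)
n=14: W (go to 11, an L position)
n=15: W (go to 10, an L position)
n=16: W (go to 11, an L position)
n=17: W (go to 11, an L position)
n=18: L (options 15(W), 13(W), 12(W) are all W)
n=19: L (options 16(W), 14(W), 13(W) are all W)
n=20: L (options 17(W), 15(W), 14(W) are all W)
L entries with 1 ≤ n ≤ 20 (n=0 is outside the asked range and is not counted): n = 1, 2, 9, 10, 11, 18, 19, 20; that makes 8.

8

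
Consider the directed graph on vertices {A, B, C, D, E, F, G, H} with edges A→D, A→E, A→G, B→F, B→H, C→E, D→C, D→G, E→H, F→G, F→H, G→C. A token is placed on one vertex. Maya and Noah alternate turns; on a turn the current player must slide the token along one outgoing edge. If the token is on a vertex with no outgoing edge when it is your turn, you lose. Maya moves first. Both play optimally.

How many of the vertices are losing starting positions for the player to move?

3

Classify positions by backward induction: terminal positions (no move available) are L. From any other position, the mover wins iff some move reaches an L.
Every edge goes from a vertex to one that appears earlier in the order H, E, C, G, F, D, A, B, so processing vertices in that order labels each vertex after all of its successors.
H: no outgoing edge → L
E: can move to H, which is L ⇒ W
C: the only move is to E(W), a W ⇒ L
G: can move to C, which is L ⇒ W
F: can move to H, which is L ⇒ W
D: can move to C, which is L ⇒ W
A: moves to D(W), G(W), E(W); every one is W ⇒ L
B: can move to H, which is L ⇒ W
The L vertices are A, C, H; that is 3 in all.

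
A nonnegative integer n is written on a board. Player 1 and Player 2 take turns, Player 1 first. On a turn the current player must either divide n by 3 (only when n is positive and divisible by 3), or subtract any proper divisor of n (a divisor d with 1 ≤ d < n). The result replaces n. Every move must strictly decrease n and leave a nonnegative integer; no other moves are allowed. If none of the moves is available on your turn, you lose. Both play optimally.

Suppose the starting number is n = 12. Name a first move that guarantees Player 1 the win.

Move to 4.

Label each position W (a win for the player to move) or L (a loss). A position with no legal move is L; any other position is W exactly when some move reaches an L, and L when every move reaches a W.
n=0: no move → L
n=1: no move → L
n=2: reaches L-position 1 → W
n=3: reaches L-position 1 → W
n=4: only reaches 2(W), 3(W), all W → L
n=5: reaches L-position 4 → W
n=6: reaches L-position 4 → W
n=7: only reaches 6(W), which is W → L
n=8: reaches L-position 4 → W
n=9: only reaches 3(W), 6(W), 8(W), all W → L
n=10: reaches L-position 9 → W
n=11: only reaches 10(W), which is W → L
n=12: reaches L-position 4 → W
From 12, the L positions reachable in one move are: 4, 9, 11. Any move reaching one of these is winning.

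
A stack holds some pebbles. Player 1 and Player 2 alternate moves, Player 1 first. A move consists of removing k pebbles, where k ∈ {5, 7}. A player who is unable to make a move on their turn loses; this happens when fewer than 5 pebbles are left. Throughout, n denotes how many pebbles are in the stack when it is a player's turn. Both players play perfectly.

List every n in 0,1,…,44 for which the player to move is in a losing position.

0, 1, 2, 3, 4, 12, 13, 14, 15, 16, 24, 25, 26, 27, 28, 36, 37, 38, 39, 40

Classify positions by backward induction: terminal positions (no move available) are L. From any other position, the mover wins iff some move reaches an L.
n=0: no move → L
n=1: no move → L
n=2: no move → L
n=3: no move → L
n=4: no move → L
n=5: reaches L-position 0 → W
n=6: reaches L-position 1 → W
n=7: reaches L-position 2 → W
n=8: reaches L-position 3 → W
n=9: reaches L-position 4 → W
n=10: reaches L-position 3 → W
n=11: reaches L-position 4 → W
n=12: only reaches 7(W), 5(W), all W → L
n=13: only reaches 8(W), 6(W), all W → L
n=14: only reaches 9(W), 7(W), all W → L
n=15: only reaches 10(W), 8(W), all W → L
n=16: only reaches 11(W), 9(W), all W → L
n=17: reaches L-position 12 → W
n=18: reaches L-position 13 → W
n=19: reaches L-position 14 → W
n=20: reaches L-position 15 → W
n=21: reaches L-position 16 → W
n=22: reaches L-position 15 → W
n=23: reaches L-position 16 → W
n=24: only reaches 19(W), 17(W), all W → L
n=25: only reaches 20(W), 18(W), all W → L
n=26: only reaches 21(W), 19(W), all W → L
n=27: only reaches 22(W), 20(W), all W → L
n=28: only reaches 23(W), 21(W), all W → L
n=29: reaches L-position 24 → W
n=30: reaches L-position 25 → W
n=31: reaches L-position 26 → W
n=32: reaches L-position 27 → W
n=33: reaches L-position 28 → W
n=34: reaches L-position 27 → W
n=35: reaches L-position 28 → W
n=36: only reaches 31(W), 29(W), all W → L
n=37: only reaches 32(W), 30(W), all W → L
n=38: only reaches 33(W), 31(W), all W → L
n=39: only reaches 34(W), 32(W), all W → L
n=40: only reaches 35(W), 33(W), all W → L
n=41: reaches L-position 36 → W
n=42: reaches L-position 37 → W
n=43: reaches L-position 38 → W
n=44: reaches L-position 39 → W
Reading off the rows marked L gives the requested list; there are 20 such values of n.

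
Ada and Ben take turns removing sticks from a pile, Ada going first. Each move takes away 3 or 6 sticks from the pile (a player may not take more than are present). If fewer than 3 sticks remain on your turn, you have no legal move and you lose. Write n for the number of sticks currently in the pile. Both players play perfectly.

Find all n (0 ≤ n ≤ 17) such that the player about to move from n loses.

Use the standard recursion: the mover loses at a terminal position; elsewhere, the mover wins exactly when some move hands the opponent an L position.
n=0: no move → L
n=1: no move → L
n=2: no move → L
n=3: W (go to 0, an L position)
n=4: W (go to 1, an L position)
n=5: W (go to 2, an L position)
n=6: W (go to 0, an L position)
n=7: W (go to 1, an L position)
n=8: W (go to 2, an L position)
n=9: L (options 6(W), 3(W) are all W)
n=10: L (options 7(W), 4(W) are all W)
n=11: L (options 8(W), 5(W) are all W)
n=12: W (go to 9, an L position)
n=13: W (go to 10, an L position)
n=14: W (go to 11, an L position)
n=15: W (go to 9, an L position)
n=16: W (go to 10, an L position)
n=17: W (go to 11, an L position)
The losing starting values of n are exactly the entries labelled L in this table (6 of them).

0, 1, 2, 9, 10, 11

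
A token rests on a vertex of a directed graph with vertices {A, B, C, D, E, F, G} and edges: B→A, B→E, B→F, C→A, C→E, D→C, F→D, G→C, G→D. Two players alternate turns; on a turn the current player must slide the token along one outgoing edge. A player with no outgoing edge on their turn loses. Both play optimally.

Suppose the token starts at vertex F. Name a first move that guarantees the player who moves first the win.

Work bottom-up. With no move the player to move loses. Otherwise the position is W if at least one move leads to an L position for the opponent, and L if every move leads to a W.
Every edge goes from a vertex to one that appears earlier in the order A, E, C, D, F, B, G, so processing vertices in that order labels each vertex after all of its successors.
A: no outgoing edge → L
E: no outgoing edge → L
C: can move to E, which is L ⇒ W
D: the only move is to C(W), a W ⇒ L
F: can move to D, which is L ⇒ W
B: can move to E, which is L ⇒ W
G: can move to D, which is L ⇒ W
From F, the L positions reachable in one move are: D.

Move to D.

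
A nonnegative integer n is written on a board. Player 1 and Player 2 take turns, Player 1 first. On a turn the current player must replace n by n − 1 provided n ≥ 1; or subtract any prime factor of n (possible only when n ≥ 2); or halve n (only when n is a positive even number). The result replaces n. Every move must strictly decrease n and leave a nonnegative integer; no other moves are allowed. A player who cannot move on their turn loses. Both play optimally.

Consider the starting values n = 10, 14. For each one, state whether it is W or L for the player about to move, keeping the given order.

10: W, 14: L

Label each position W (a win for the player to move) or L (a loss). A position with no legal move is L; any other position is W exactly when some move reaches an L, and L when every move reaches a W.
n=0: no move → L
n=1: →0(L), so W
n=2: →0(L), so W
n=3: →0(L), so W
n=4: →2(W), 3(W) — all W, so L
n=5: →0(L), so W
n=6: →4(L), so W
n=7: →0(L), so W
n=8: →4(L), so W
n=9: →6(W), 8(W) — all W, so L
n=10: →9(L), so W
n=11: →0(L), so W
n=12: →9(L), so W
n=13: →0(L), so W
n=14: →7(W), 12(W), 13(W) — all W, so L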